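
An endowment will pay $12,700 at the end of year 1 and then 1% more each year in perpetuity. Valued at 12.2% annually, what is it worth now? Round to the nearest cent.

$113,392.86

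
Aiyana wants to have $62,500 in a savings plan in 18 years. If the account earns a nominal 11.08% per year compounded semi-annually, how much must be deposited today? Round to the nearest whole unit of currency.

$8,971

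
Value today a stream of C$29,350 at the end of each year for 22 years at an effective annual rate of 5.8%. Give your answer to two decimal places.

Annuity factor a(22|0.058) = 12.253829; PV = 29350 × 12.253829 = 359,649.8719

C$359,649.87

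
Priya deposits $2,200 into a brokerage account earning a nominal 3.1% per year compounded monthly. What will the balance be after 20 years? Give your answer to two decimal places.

Periodic rate i = 0.031/12 = 0.00258333; n = 20 × 12 = 240 periods.
FV = PV·(1+i)^n = 2,200 × 1.857443 = 4,086.3735

$4,086.37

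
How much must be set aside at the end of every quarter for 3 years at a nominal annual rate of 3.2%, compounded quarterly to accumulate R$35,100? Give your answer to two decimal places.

With 4 periods per year: i = 0.008, n = 12.
FV-annuity factor = 12.542337; PMT = 35100 / 12.542337 = 2,798.5216

R$2,798.52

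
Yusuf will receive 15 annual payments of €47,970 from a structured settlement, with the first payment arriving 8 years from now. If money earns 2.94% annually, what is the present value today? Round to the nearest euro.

PV at t=7 (ordinary 15-year annuity): 47970 × a(15|0.0294) = 47970 × 11.989909 = 575,155.9385
Discount back 7 years: 575,155.9385 × (1+0.0294)^(−7) = 575,155.9385 × 0.816415 = 469,565.8028

€469,566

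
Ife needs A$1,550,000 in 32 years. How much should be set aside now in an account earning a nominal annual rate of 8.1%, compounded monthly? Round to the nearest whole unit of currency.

i = 0.081/12 = 0.00675 per month; n = 32·12 = 384.
PV = FV·(1+i)^(−n) = 1,550,000 × 0.075525 = 117,063.7949

A$117,064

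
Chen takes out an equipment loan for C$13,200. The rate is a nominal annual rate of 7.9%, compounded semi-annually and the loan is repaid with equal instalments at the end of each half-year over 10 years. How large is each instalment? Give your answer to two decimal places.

C$966.98

i = 0.079/2 = 0.0395 per half-year; n = 10·2 = 20.
Annuity-PV factor = 13.650696; PMT = 13200 / 13.650696 = 966.9837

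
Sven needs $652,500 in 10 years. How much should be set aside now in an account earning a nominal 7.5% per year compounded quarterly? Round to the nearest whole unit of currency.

$310,367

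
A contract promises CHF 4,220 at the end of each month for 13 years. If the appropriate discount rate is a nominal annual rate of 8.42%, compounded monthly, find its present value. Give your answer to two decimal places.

CHF 399,373.30

i = 0.0842/12 = 0.00701667 per month; n = 13·12 = 156.
PV = PMT · [1 − (1+i)^(−n)] / i = 4220 · 94.638223 = 399,373.2999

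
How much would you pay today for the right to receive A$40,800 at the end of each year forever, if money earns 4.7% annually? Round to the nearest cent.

A$868,085.11

PV = C/r = 40800/0.047 = 868,085.1064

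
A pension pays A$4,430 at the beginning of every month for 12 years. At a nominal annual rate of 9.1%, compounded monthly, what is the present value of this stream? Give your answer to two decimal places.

With 12 periods per year: i = 0.00758333, n = 144.
PV = PMT · [1 − (1+i)^(−n)] / i × (1+i) = 4430 · 88.100882 = 390,286.9092
(Beginning-of-period payments → annuity-due factor ×(1+i).)

A$390,286.91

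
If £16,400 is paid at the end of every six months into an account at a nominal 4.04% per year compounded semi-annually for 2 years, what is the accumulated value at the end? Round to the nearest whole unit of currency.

i = 0.0404/2 = 0.0202 per half-year; n = 2·2 = 4.
Accumulation factor s(4|0.0202) = 4.122840; FV = 16400 × 4.122840 = 67,614.5826

£67,615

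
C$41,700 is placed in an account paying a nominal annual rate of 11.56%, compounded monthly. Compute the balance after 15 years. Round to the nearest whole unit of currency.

With 12 periods per year: i = 0.00963333, n = 180.
FV = PV·(1+i)^n = 41,700 × 5.616458 = 234,206.2842

C$234,206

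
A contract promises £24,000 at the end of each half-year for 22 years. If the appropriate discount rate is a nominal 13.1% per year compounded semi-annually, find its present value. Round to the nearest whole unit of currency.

£343,941

i = 0.131/2 = 0.0655 per half-year; n = 22·2 = 44.
Annuity factor a(44|0.0655) = 14.330893; PV = 24000 × 14.330893 = 343,941.4433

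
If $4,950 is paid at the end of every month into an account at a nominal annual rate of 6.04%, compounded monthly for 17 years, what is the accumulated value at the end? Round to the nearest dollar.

Periodic rate i = 0.0604/12 = 0.00503333; n = 17 × 12 = 204 periods.
FV = 4950 × [(1+0.00503333)^204 − 1] / 0.00503333 = 4950 × 354.622843 = 1,755,383.0725

$1,755,383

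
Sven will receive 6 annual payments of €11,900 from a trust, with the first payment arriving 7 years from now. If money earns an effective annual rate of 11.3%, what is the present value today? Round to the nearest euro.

€26,256

PV at t=6 (ordinary 6-year annuity): 11900 × a(6|0.113) = 11900 × 4.194226 = 49,911.2950
Discount back 6 years: 49,911.2950 × (1+0.113)^(−6) = 49,911.2950 × 0.526052 = 26,255.9570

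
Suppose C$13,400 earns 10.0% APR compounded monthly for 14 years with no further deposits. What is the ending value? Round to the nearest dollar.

C$54,025

Periodic rate i = 0.1/12 = 0.00833333; n = 14 × 12 = 168 periods.
FV = 13,400 × (1 + 0.00833333)^168 = 54,025.3607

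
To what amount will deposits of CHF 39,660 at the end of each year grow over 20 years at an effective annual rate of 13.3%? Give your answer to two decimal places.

FV = 39660 × [(1+0.133)^20 − 1] / 0.133 = 39660 × 83.839197 = 3,325,062.5646

CHF 3,325,062.56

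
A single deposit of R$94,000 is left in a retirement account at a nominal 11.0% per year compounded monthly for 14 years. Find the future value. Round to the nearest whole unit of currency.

Periodic rate i = 0.11/12 = 0.00916667; n = 14 × 12 = 168 periods.
94,000 × (1+0.00916667)^168 = 94,000 × 4.631980 = 435,406.1566

R$435,406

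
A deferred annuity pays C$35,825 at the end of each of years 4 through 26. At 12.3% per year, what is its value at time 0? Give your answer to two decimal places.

C$191,386.75

Value one period before first payment (t=3): 35825 × [1 − (1+0.123)^(−23)] / 0.123 = 35825 × 7.565976 = 271,051.0756
Discount back 3 years: 271,051.0756 × (1+0.123)^(−3) = 271,051.0756 × 0.706091 = 191,386.7494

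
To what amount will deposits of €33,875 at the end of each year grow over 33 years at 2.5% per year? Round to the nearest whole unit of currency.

FV = 33875 × [(1+0.025)^33 − 1] / 0.025 = 33875 × 50.354034 = 1,705,742.9169

€1,705,743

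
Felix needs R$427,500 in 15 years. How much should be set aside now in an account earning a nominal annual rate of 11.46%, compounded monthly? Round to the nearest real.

R$77,255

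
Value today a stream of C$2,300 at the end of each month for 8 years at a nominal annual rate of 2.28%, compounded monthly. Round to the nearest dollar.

With 12 periods per year: i = 0.0019, n = 96.
PV = PMT · [1 − (1+i)^(−n)] / i = 2300 · 87.677797 = 201,658.9339

C$201,659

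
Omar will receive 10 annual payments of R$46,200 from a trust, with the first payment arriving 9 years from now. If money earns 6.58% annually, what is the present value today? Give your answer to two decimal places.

Value one period before first payment (t=8): 46200 × [1 − (1+0.0658)^(−10)] / 0.0658 = 46200 × 7.161994 = 330,884.1045
Discount back 8 years: 330,884.1045 × (1+0.0658)^(−8) = 330,884.1045 × 0.600612 = 198,733.0863

R$198,733.09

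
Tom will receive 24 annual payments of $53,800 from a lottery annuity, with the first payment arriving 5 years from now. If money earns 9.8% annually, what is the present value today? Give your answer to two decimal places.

Value one period before first payment (t=4): 53800 × [1 − (1+0.098)^(−24)] / 0.098 = 53800 × 9.121856 = 490,755.8601
Discount back 4 years: 490,755.8601 × (1+0.098)^(−4) = 490,755.8601 × 0.688003 = 337,641.7432

$337,641.74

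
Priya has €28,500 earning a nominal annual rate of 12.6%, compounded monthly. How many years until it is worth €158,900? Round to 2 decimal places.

Periodic rate i = 0.126/12 = 0.0105.
(1+i)^n = 158900/28500 = 5.57544, so n = ln 5.57544 / ln 1.0105 = 164.5121 months
= 164.5121/12 years

13.71 years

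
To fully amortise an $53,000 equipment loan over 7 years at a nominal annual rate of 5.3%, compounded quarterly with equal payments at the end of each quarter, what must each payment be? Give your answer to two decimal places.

i = 0.053/4 = 0.01325 per quarter; n = 7·4 = 28.
PMT = 53000 / ( [1 − (1+0.01325)^(−28)] / 0.01325 ) = 53000 / 23.265872 = 2,278.0148

$2,278.01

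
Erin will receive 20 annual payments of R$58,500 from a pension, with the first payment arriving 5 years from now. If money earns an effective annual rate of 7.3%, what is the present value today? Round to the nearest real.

PV at t=4 (ordinary 20-year annuity): 58500 × a(20|0.073) = 58500 × 10.351422 = 605,558.1951
Discount back 4 years: 605,558.1951 × (1+0.073)^(−4) = 605,558.1951 × 0.754399 = 456,832.5054

R$456,833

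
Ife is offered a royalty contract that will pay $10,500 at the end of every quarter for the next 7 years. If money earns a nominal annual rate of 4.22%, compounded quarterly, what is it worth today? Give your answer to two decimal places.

i = 0.0422/4 = 0.01055 per quarter; n = 7·4 = 28.
Annuity factor a(28|0.01055) = 24.133998; PV = 10500 × 24.133998 = 253,406.9756

$253,406.98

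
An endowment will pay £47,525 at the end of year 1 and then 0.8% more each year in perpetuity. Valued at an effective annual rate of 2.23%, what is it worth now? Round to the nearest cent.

£3,323,426.57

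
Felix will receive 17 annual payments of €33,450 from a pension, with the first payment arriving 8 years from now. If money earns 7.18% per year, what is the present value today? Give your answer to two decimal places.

€198,516.67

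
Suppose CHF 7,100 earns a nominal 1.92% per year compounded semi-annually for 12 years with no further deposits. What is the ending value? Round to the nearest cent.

i = 0.0192/2 = 0.0096 per half-year; n = 12·2 = 24.
FV = PV·(1+i)^n = 7,100 × 1.257721 = 8,929.8169

CHF 8,929.82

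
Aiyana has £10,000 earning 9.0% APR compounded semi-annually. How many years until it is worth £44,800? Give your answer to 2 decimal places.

17.03 years

Periodic rate i = 0.09/2 = 0.045.
(1+i)^n = 44800/10000 = 4.48000, so n = ln 4.48000 / ln 1.045 = 34.0693 half-years
= 34.0693/2 years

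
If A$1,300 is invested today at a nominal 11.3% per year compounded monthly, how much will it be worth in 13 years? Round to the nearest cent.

With 12 periods per year: i = 0.00941667, n = 156.
FV = 1,300 × (1 + 0.00941667)^156 = 5,609.6641

A$5,609.66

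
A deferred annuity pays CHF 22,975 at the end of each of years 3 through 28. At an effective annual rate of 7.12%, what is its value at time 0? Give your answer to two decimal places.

PV at t=2 (ordinary 26-year annuity): 22975 × a(26|0.0712) = 22975 × 11.695931 = 268,714.0203
Discount back 2 years: 268,714.0203 × (1+0.0712)^(−2) = 268,714.0203 × 0.871483 = 234,179.6748

CHF 234,179.67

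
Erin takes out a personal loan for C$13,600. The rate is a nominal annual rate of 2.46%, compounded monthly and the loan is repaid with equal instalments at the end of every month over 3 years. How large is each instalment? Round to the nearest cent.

i = 0.0246/12 = 0.00205 per month; n = 3·12 = 36.
PMT = 13600 / ( [1 − (1+0.00205)^(−36)] / 0.00205 ) = 13600 / 34.669455 = 392.2761

C$392.28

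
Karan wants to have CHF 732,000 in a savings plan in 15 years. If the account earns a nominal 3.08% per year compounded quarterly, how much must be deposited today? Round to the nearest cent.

CHF 461,993.18

Periodic rate i = 0.0308/4 = 0.0077; n = 15 × 4 = 60 periods.
PV = 732,000 / (1 + 0.0077)^60 = 732,000 / 1.584439 = 461,993.1831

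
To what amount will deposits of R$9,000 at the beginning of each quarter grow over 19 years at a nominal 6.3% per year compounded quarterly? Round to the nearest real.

R$1,323,050

Periodic rate i = 0.063/4 = 0.01575; n = 19 × 4 = 76 periods.
FV = PMT · [(1+i)^n − 1] / i × (1+i) = 9000 · 147.005529 = 1,323,049.7639
Payments are at the start of each period, so multiply by (1+i).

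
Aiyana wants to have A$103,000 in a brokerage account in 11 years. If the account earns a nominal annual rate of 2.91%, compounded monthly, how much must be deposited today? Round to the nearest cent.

A$74,814.86

With 12 periods per year: i = 0.002425, n = 132.
PV = FV·(1+i)^(−n) = 103,000 × 0.726358 = 74,814.8566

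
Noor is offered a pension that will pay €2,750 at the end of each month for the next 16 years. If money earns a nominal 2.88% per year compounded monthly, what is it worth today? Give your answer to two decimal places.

€422,666.80

Periodic rate i = 0.0288/12 = 0.0024; n = 16 × 12 = 192 periods.
PV = 2750 × [1 − (1+0.0024)^(−192)] / 0.0024 = 2750 × 153.697019 = 422,666.8015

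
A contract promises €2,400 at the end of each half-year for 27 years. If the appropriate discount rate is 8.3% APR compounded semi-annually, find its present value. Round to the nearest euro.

Periodic rate i = 0.083/2 = 0.0415; n = 27 × 2 = 54 periods.
PV = PMT · [1 − (1+i)^(−n)] / i = 2400 · 21.415050 = 51,396.1211

€51,396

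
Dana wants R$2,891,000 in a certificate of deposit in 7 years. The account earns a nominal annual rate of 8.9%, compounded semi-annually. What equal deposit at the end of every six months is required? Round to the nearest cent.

i = 0.089/2 = 0.0445 per half-year; n = 7·2 = 14.
FV-annuity factor = 18.866923; PMT = 2.891e+06 / 18.866923 = 153,231.1368

R$153,231.14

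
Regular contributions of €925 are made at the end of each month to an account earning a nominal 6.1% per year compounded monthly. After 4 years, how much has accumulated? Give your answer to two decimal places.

With 12 periods per year: i = 0.00508333, n = 48.
FV = 925 × [(1+0.00508333)^48 − 1] / 0.00508333 = 925 × 54.207679 = 50,142.1028

€50,142.10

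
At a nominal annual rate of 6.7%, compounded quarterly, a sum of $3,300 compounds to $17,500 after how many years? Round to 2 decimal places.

25.11 years

Periodic rate i = 0.067/4 = 0.01675.
(1+i)^n = 17500/3300 = 5.30303, so n = ln 5.30303 / ln 1.01675 = 100.4305 quarters
= 100.4305/4 years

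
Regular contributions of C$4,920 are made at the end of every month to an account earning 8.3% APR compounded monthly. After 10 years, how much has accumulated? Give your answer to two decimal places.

i = 0.083/12 = 0.00691667 per month; n = 10·12 = 120.
FV = 4920 × [(1+0.00691667)^120 − 1] / 0.00691667 = 4920 × 186.039833 = 915,315.9769

C$915,315.98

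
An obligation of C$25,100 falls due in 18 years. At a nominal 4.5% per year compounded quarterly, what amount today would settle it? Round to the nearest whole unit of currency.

C$11,217

With 4 periods per year: i = 0.01125, n = 72.
PV = 25,100 / (1 + 0.01125)^72 = 25,100 / 2.237765 = 11,216.5482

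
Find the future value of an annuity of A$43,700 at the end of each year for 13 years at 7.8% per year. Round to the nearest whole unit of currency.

Accumulation factor s(13|0.078) = 21.216332; FV = 43700 × 21.216332 = 927,153.6869

A$927,154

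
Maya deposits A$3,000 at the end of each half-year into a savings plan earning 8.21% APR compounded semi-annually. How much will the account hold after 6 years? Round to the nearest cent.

i = 0.0821/2 = 0.04105 per half-year; n = 6·2 = 12.
FV = 3000 × [(1+0.04105)^12 − 1] / 0.04105 = 3000 × 15.116624 = 45,349.8718

A$45,349.87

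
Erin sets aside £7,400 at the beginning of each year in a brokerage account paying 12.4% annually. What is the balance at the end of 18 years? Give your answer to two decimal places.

Accumulation factor s(18|0.124) × (1+i) = 65.261050; FV = 7400 × 65.261050 = 482,931.7730
(Beginning-of-period payments → annuity-due factor ×(1+i).)

£482,931.77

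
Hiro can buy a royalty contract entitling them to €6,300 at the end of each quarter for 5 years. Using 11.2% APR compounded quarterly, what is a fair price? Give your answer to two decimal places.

Periodic rate i = 0.112/4 = 0.028; n = 5 × 4 = 20 periods.
Annuity factor a(20|0.028) = 15.156342; PV = 6300 × 15.156342 = 95,484.9538

€95,484.95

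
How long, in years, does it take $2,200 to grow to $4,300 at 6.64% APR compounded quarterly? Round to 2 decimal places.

Periodic rate i = 0.0664/4 = 0.0166.
(1+i)^n = 4300/2200 = 1.95455, so n = ln 1.95455 / ln 1.0166 = 40.7051 quarters
= 40.7051/4 years

10.18 years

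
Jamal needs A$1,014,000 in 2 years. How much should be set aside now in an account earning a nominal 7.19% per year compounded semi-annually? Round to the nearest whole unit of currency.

i = 0.0719/2 = 0.03595 per half-year; n = 2·2 = 4.
Discount factor = (1+0.03595)^(−4) = 0.868250; PV = 1,014,000 × 0.868250 = 880,405.5589

A$880,406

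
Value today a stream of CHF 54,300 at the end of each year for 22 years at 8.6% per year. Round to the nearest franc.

CHF 528,583

PV = 54300 × [1 − (1+0.086)^(−22)] / 0.086 = 54300 × 9.734494 = 528,583.0138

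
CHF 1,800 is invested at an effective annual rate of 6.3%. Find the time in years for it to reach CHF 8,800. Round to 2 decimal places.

(1+i)^n = 8800/1800 = 4.88889, so n = ln 4.88889 / ln 1.063 = 25.9753 years

25.98 years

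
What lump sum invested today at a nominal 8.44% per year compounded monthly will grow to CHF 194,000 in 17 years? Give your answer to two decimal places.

With 12 periods per year: i = 0.00703333, n = 204.
Discount factor = (1+0.00703333)^(−204) = 0.239362; PV = 194,000 × 0.239362 = 46,436.2469

CHF 46,436.25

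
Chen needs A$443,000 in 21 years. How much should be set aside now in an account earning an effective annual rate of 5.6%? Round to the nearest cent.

A$141,078.70

PV = 443,000 / (1 + 0.056)^21 = 443,000 / 3.140091 = 141,078.6984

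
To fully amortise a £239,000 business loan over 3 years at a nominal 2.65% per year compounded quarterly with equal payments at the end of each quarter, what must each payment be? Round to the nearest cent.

Periodic rate i = 0.0265/4 = 0.006625; n = 3 × 4 = 12 periods.
PMT = 239000 / ( [1 − (1+0.006625)^(−12)] / 0.006625 ) = 239000 / 11.498838 = 20,784.7097

£20,784.71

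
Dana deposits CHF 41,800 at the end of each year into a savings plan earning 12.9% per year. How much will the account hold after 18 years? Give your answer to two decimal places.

FV = PMT · [(1+i)^n − 1] / i = 41800 · 61.097634 = 2,553,881.0987

CHF 2,553,881.10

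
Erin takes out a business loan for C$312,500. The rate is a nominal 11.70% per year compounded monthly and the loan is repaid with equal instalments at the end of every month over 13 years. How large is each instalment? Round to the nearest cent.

i = 0.117/12 = 0.00975 per month; n = 13·12 = 156.
PMT = 312500 / ( [1 − (1+0.00975)^(−156)] / 0.00975 ) = 312500 / 79.988833 = 3,906.7953

C$3,906.80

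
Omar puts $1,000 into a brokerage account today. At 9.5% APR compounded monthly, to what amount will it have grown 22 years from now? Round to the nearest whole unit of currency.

$8,019

With 12 periods per year: i = 0.00791667, n = 264.
FV = 1,000 × (1 + 0.00791667)^264 = 8,018.6533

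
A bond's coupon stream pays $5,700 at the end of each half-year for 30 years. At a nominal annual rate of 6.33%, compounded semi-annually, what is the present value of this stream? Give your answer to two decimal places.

$152,325.92

With 2 periods per year: i = 0.03165, n = 60.
PV = 5700 × [1 − (1+0.03165)^(−60)] / 0.03165 = 5700 × 26.723845 = 152,325.9178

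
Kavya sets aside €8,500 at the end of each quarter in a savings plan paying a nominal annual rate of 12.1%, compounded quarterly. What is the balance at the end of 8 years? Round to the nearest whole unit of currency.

i = 0.121/4 = 0.03025 per quarter; n = 8·4 = 32.
FV = PMT · [(1+i)^n − 1] / i = 8500 · 52.732523 = 448,226.4471

€448,226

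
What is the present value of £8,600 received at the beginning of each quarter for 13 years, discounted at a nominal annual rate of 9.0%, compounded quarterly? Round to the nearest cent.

£267,940.64

With 4 periods per year: i = 0.0225, n = 52.
Annuity factor a(52|0.0225) × (1+i) = 31.155889; PV = 8600 × 31.155889 = 267,940.6435
(annuity-due: payments at period start, so ×(1+i).)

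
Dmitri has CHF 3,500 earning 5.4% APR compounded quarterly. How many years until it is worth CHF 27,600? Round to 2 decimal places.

Periodic rate i = 0.054/4 = 0.0135.
(1+i)^n = 27600/3500 = 7.88571, so n = ln 7.88571 / ln 1.0135 = 153.9971 quarters
= 153.9971/4 years

38.50 years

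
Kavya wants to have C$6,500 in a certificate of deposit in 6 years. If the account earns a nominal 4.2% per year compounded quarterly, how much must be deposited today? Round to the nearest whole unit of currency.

C$5,059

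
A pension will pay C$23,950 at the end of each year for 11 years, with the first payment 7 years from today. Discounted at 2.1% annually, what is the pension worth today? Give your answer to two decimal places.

Value one period before first payment (t=6): 23950 × [1 − (1+0.021)^(−11)] / 0.021 = 23950 × 9.731409 = 233,067.2372
PV₀ = 233,067.2372 / (1+0.021)^6 = 233,067.2372 / 1.132803 = 205,743.8089

C$205,743.81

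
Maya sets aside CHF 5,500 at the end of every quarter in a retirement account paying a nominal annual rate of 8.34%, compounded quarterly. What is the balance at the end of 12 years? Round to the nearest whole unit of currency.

CHF 446,491

With 4 periods per year: i = 0.02085, n = 48.
FV = 5500 × [(1+0.02085)^48 − 1] / 0.02085 = 5500 × 81.180138 = 446,490.7593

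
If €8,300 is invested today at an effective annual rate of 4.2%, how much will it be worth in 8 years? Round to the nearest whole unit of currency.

€11,535

FV = PV·(1+i)^n = 8,300 × 1.389766 = 11,535.0596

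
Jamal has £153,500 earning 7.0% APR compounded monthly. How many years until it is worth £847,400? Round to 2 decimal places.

24.48 years

Periodic rate i = 0.07/12 = 0.00583333.
n = ln(847400/153500) / ln(1+0.00583333) = ln(5.52052) / 0.005816 = 293.7344 months
= 293.7344/12 years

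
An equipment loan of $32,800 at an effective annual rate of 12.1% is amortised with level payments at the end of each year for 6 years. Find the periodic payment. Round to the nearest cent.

$8,000.41

PMT = 32800 / ( [1 − (1+0.121)^(−6)] / 0.121 ) = 32800 / 4.099789 = 8,000.4110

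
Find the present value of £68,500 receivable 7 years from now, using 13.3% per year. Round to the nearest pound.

£28,581

PV = FV·(1+i)^(−n) = 68,500 × 0.417245 = 28,581.2489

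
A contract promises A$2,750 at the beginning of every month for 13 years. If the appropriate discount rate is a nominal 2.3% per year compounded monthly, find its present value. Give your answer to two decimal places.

i = 0.023/12 = 0.00191667 per month; n = 13·12 = 156.
PV = 2750 × [1 − (1+0.00191667)^(−156)] / 0.00191667 × (1+i) = 2750 × 134.986060 = 371,211.6645
(annuity-due: payments at period start, so ×(1+i).)

A$371,211.66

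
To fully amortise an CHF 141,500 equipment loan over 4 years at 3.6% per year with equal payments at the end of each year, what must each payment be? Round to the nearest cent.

CHF 38,615.03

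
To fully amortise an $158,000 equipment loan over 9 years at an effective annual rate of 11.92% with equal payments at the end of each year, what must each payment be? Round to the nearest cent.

Annuity-PV factor = 5.344492; PMT = 158000 / 5.344492 = 29,563.1456

$29,563.15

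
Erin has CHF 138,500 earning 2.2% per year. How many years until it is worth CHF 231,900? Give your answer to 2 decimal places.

23.69 years

(1+i)^n = 231900/138500 = 1.67437, so n = ln 1.67437 / ln 1.022 = 23.6857 years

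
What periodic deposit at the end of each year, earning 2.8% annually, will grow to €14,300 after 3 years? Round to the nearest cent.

FV-annuity factor = 3.084784; PMT = 14300 / 3.084784 = 4,635.6568

€4,635.66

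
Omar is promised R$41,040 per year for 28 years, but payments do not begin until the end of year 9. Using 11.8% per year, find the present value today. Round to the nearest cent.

R$136,219.93

Value one period before first payment (t=8): 41040 × [1 − (1+0.118)^(−28)] / 0.118 = 41040 × 8.101543 = 332,487.3274
PV₀ = 332,487.3274 / (1+0.118)^8 = 332,487.3274 / 2.440813 = 136,219.9350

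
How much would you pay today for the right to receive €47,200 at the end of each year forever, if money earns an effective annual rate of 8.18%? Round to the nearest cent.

€577,017.11

PV = C/r = 47200/0.0818 = 577,017.1149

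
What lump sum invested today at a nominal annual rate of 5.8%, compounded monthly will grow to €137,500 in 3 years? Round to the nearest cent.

i = 0.058/12 = 0.00483333 per month; n = 3·12 = 36.
PV = 137,500 / (1 + 0.00483333)^36 = 137,500 / 1.189557 = 115,589.2625

€115,589.26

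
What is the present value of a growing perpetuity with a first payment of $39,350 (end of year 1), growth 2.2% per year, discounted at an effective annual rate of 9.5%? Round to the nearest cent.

$539,041.10

PV = D₁/(r − g) = 39350/(0.095 − 0.022) = 539,041.0959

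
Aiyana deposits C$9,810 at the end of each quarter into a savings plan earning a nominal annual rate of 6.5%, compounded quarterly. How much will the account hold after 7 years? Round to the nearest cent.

C$344,357.78

Periodic rate i = 0.065/4 = 0.01625; n = 7 × 4 = 28 periods.
FV = 9810 × [(1+0.01625)^28 − 1] / 0.01625 = 9810 × 35.102730 = 344,357.7804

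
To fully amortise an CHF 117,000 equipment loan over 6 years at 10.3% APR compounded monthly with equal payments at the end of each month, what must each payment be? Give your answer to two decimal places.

i = 0.103/12 = 0.00858333 per month; n = 6·12 = 72.
PMT = 117000 / ( [1 − (1+0.00858333)^(−72)] / 0.00858333 ) = 117000 / 53.540415 = 2,185.2651

CHF 2,185.27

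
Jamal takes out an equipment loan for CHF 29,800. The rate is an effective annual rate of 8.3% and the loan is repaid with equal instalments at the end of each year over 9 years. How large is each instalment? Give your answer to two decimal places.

PMT = 29800 / ( [1 − (1+0.083)^(−9)] / 0.083 ) = 29800 / 6.169703 = 4,830.0545

CHF 4,830.05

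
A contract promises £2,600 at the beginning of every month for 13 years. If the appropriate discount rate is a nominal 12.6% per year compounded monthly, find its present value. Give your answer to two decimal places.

£201,167.27

Periodic rate i = 0.126/12 = 0.0105; n = 13 × 12 = 156 periods.
PV = PMT · [1 − (1+i)^(−n)] / i × (1+i) = 2600 · 77.372026 = 201,167.2665
(annuity-due: payments at period start, so ×(1+i).)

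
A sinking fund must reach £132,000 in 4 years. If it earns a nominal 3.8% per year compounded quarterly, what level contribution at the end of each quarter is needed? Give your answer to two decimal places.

£7,677.93

Periodic rate i = 0.038/4 = 0.0095; n = 4 × 4 = 16 periods.
PMT = 132000 / ( [(1+0.0095)^16 − 1] / 0.0095 ) = 132000 / 17.192137 = 7,677.9287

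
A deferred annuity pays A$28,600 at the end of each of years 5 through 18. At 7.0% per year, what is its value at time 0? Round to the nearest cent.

A$190,815.64

Value one period before first payment (t=4): 28600 × [1 − (1+0.07)^(−14)] / 0.07 = 28600 × 8.745468 = 250,120.3844
Discount back 4 years: 250,120.3844 × (1+0.07)^(−4) = 250,120.3844 × 0.762895 = 190,815.6437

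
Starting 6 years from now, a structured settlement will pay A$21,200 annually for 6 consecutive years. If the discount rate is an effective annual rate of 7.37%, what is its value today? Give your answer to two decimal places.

Value one period before first payment (t=5): 21200 × [1 − (1+0.0737)^(−6)] / 0.0737 = 21200 × 4.712578 = 99,906.6625
Discount back 5 years: 99,906.6625 × (1+0.0737)^(−5) = 99,906.6625 × 0.700786 = 70,013.1610

A$70,013.16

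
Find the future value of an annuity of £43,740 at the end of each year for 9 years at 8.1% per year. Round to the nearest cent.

£548,491.41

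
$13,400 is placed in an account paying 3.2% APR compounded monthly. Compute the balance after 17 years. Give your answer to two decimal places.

$23,069.94

i = 0.032/12 = 0.00266667 per month; n = 17·12 = 204.
FV = PV·(1+i)^n = 13,400 × 1.721638 = 23,069.9444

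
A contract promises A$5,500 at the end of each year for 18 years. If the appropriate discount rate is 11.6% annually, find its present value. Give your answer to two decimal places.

PV = 5500 × [1 − (1+0.116)^(−18)] / 0.116 = 5500 × 7.425088 = 40,837.9840

A$40,837.98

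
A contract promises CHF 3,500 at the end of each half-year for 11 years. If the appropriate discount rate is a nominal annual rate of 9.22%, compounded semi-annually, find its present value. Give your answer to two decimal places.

CHF 47,753.87

With 2 periods per year: i = 0.0461, n = 22.
PV = PMT · [1 − (1+i)^(−n)] / i = 3500 · 13.643962 = 47,753.8660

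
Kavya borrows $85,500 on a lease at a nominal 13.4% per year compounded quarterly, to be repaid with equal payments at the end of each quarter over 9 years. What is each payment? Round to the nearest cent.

With 4 periods per year: i = 0.0335, n = 36.
Annuity-PV factor = 20.735301; PMT = 85500 / 20.735301 = 4,123.4028

$4,123.40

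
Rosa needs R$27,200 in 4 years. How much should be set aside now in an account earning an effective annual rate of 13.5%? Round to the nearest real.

R$16,390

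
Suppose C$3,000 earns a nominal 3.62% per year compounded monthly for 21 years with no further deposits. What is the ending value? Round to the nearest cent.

C$6,408.77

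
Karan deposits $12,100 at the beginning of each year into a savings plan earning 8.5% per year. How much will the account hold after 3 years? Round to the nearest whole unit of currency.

$42,828

FV = 12100 × [(1+0.085)^3 − 1] / 0.085 × (1+i) = 12100 × 3.539514 = 42,828.1209
(annuity-due: payments at period start, so ×(1+i).)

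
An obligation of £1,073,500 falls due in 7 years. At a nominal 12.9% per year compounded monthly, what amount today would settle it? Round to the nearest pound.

With 12 periods per year: i = 0.01075, n = 84.
PV = 1,073,500 / (1 + 0.01075)^84 = 1,073,500 / 2.455133 = 437,247.2113

£437,247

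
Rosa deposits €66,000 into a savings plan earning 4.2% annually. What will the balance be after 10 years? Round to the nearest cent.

€99,591.24

FV = 66,000 × (1 + 0.042)^10 = 99,591.2367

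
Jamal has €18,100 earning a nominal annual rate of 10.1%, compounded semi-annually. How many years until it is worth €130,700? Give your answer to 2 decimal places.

20.06 years

Periodic rate i = 0.101/2 = 0.0505.
(1+i)^n = 130700/18100 = 7.22099, so n = ln 7.22099 / ln 1.0505 = 40.1288 half-years
= 40.1288/2 years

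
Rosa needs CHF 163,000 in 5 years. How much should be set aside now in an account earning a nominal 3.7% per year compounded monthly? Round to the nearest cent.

i = 0.037/12 = 0.00308333 per month; n = 5·12 = 60.
Discount factor = (1+0.00308333)^(−60) = 0.831341; PV = 163,000 × 0.831341 = 135,508.5617

CHF 135,508.56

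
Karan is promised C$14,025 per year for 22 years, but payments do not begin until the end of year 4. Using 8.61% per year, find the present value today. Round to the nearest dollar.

C$106,481

Value one period before first payment (t=3): 14025 × [1 − (1+0.0861)^(−22)] / 0.0861 = 14025 × 9.727015 = 136,421.3841
Discount back 3 years: 136,421.3841 × (1+0.0861)^(−3) = 136,421.3841 × 0.780532 = 106,481.2181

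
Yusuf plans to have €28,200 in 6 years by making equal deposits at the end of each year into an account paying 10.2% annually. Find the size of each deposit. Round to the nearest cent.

PMT = 28200 / ( [(1+0.102)^6 − 1] / 0.102 ) = 28200 / 7.754659 = 3,636.5237

€3,636.52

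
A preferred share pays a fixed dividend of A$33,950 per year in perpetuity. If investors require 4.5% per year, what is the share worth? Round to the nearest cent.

PV = C/r = 33950/0.045 = 754,444.4444

A$754,444.44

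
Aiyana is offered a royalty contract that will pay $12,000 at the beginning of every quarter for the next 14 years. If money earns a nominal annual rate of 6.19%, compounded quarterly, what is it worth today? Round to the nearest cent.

$454,215.40

i = 0.0619/4 = 0.015475 per quarter; n = 14·4 = 56.
Annuity factor a(56|0.015475) × (1+i) = 37.851284; PV = 12000 × 37.851284 = 454,215.4028
(annuity-due: payments at period start, so ×(1+i).)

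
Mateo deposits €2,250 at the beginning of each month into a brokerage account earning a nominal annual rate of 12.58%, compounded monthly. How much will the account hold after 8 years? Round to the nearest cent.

€373,339.82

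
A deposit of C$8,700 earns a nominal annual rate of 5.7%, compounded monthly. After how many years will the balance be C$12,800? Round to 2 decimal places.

Periodic rate i = 0.057/12 = 0.00475.
(1+i)^n = 12800/8700 = 1.47126, so n = ln 1.47126 / ln 1.00475 = 81.4818 months
= 81.4818/12 years

6.79 years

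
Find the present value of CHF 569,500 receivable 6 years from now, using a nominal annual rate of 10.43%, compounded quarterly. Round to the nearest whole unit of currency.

i = 0.1043/4 = 0.026075 per quarter; n = 6·4 = 24.
Discount factor = (1+0.026075)^(−24) = 0.539140; PV = 569,500 × 0.539140 = 307,040.1556

CHF 307,040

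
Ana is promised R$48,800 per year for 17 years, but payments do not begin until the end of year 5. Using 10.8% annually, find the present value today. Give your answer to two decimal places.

R$247,363.92

Value one period before first payment (t=4): 48800 × [1 − (1+0.108)^(−17)] / 0.108 = 48800 × 7.639687 = 372,816.7277
PV₀ = 372,816.7277 / (1+0.108)^4 = 372,816.7277 / 1.507159 = 247,363.9166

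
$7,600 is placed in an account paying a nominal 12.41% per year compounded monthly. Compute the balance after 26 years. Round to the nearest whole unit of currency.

i = 0.1241/12 = 0.0103417 per month; n = 26·12 = 312.
FV = PV·(1+i)^n = 7,600 × 24.779828 = 188,326.6923

$188,327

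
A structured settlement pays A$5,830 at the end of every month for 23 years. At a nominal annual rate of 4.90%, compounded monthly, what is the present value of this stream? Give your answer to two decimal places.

A$964,094.26

With 12 periods per year: i = 0.00408333, n = 276.
PV = 5830 × [1 − (1+0.00408333)^(−276)] / 0.00408333 = 5830 × 165.367797 = 964,094.2583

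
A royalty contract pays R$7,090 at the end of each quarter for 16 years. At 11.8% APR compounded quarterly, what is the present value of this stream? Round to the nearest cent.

Periodic rate i = 0.118/4 = 0.0295; n = 16 × 4 = 64 periods.
PV = 7090 × [1 − (1+0.0295)^(−64)] / 0.0295 = 7090 × 28.624895 = 202,950.5075

R$202,950.51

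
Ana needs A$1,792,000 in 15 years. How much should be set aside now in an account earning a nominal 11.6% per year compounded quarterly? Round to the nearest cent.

With 4 periods per year: i = 0.029, n = 60.
Discount factor = (1+0.029)^(−60) = 0.179919; PV = 1,792,000 × 0.179919 = 322,415.2085

A$322,415.21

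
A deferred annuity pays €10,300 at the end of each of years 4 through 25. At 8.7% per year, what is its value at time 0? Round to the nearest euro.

€77,470

PV at t=3 (ordinary 22-year annuity): 10300 × a(22|0.087) = 10300 × 9.660120 = 99,499.2368
PV₀ = 99,499.2368 / (1+0.087)^3 = 99,499.2368 / 1.284366 = 77,469.5650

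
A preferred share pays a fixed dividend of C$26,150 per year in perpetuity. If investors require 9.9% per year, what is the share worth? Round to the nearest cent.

PV = C/r = 26150/0.099 = 264,141.4141

C$264,141.41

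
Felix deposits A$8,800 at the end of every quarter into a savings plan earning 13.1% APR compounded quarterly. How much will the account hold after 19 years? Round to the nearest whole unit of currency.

With 4 periods per year: i = 0.03275, n = 76.
FV = 8800 × [(1+0.03275)^76 − 1] / 0.03275 = 8800 × 322.993939 = 2,842,346.6647

A$2,842,347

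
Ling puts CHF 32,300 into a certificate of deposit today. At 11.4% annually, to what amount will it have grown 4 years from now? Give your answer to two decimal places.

32,300 × (1+0.114)^4 = 32,300 × 1.540071 = 49,744.2956

CHF 49,744.30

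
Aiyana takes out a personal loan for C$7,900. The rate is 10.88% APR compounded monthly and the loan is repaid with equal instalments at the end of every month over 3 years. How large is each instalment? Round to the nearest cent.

C$258.19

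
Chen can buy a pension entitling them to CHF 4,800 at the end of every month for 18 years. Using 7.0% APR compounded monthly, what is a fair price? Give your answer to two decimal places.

CHF 588,594.39

With 12 periods per year: i = 0.00583333, n = 216.
PV = 4800 × [1 − (1+0.00583333)^(−216)] / 0.00583333 = 4800 × 122.623831 = 588,594.3866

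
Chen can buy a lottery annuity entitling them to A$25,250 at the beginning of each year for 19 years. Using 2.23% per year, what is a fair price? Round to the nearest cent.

A$396,254.18

PV = PMT · [1 − (1+i)^(−n)] / i × (1+i) = 25250 · 15.693235 = 396,254.1825
(Beginning-of-period payments → annuity-due factor ×(1+i).)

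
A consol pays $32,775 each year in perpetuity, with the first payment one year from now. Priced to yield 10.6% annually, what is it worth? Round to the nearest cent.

PV = C/r = 32775/0.106 = 309,198.1132

$309,198.11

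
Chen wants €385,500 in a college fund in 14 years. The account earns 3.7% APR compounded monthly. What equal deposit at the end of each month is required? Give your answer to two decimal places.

With 12 periods per year: i = 0.00308333, n = 168.
PMT = 385500 / ( [(1+0.00308333)^168 − 1] / 0.00308333 ) = 385500 / 219.674492 = 1,754.8692

€1,754.87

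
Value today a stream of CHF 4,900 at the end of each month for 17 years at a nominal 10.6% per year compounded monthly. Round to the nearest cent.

i = 0.106/12 = 0.00883333 per month; n = 17·12 = 204.
PV = 4900 × [1 − (1+0.00883333)^(−204)] / 0.00883333 = 4900 × 94.383501 = 462,479.1546

CHF 462,479.15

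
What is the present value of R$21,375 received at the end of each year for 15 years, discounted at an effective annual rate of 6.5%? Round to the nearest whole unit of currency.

R$200,982

PV = 21375 × [1 − (1+0.065)^(−15)] / 0.065 = 21375 × 9.402669 = 200,982.0468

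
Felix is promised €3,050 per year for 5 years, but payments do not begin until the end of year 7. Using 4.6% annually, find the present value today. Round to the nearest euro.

PV at t=6 (ordinary 5-year annuity): 3050 × a(5|0.046) = 3050 × 4.377770 = 13,352.1995
Discount back 6 years: 13,352.1995 × (1+0.046)^(−6) = 13,352.1995 × 0.763501 = 10,194.4243

€10,194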